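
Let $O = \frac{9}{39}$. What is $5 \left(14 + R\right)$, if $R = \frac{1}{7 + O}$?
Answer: $\frac{6645}{94} \approx 70.692$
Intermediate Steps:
$O = \frac{3}{13}$ ($O = 9 \cdot \frac{1}{39} = \frac{3}{13} \approx 0.23077$)
$R = \frac{13}{94}$ ($R = \frac{1}{7 + \frac{3}{13}} = \frac{1}{\frac{94}{13}} = \frac{13}{94} \approx 0.1383$)
$5 \left(14 + R\right) = 5 \left(14 + \frac{13}{94}\right) = 5 \cdot \frac{1329}{94} = \frac{6645}{94}$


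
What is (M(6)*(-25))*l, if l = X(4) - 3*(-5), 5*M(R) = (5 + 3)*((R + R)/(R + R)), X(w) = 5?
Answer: -800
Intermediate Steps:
M(R) = 8/5 (M(R) = ((5 + 3)*((R + R)/(R + R)))/5 = (8*((2*R)/((2*R))))/5 = (8*((2*R)*(1/(2*R))))/5 = (8*1)/5 = (⅕)*8 = 8/5)
l = 20 (l = 5 - 3*(-5) = 5 + 15 = 20)
(M(6)*(-25))*l = ((8/5)*(-25))*20 = -40*20 = -800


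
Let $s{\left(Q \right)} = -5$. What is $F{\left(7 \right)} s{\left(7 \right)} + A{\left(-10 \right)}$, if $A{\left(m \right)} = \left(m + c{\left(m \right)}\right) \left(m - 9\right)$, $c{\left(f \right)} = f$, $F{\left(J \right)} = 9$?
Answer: $335$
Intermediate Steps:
$A{\left(m \right)} = 2 m \left(-9 + m\right)$ ($A{\left(m \right)} = \left(m + m\right) \left(m - 9\right) = 2 m \left(-9 + m\right)$)
$F{\left(7 \right)} s{\left(7 \right)} + A{\left(-10 \right)} = 9 \left(-5\right) + 2 \left(-10\right) \left(-9 - 10\right) = -45 + 2 \left(-10\right) \left(-19\right) = -45 + 380 = 335$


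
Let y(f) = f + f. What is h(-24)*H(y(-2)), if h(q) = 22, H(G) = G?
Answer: -88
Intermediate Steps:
y(f) = 2*f
h(-24)*H(y(-2)) = 22*(2*(-2)) = 22*(-4) = -88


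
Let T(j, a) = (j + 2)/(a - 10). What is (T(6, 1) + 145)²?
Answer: 1682209/81 ≈ 20768.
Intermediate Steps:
T(j, a) = (2 + j)/(-10 + a)
(T(6, 1) + 145)² = ((2 + 6)/(-10 + 1) + 145)² = (8/(-9) + 145)² = (-⅑*8 + 145)² = (-8/9 + 145)² = (1297/9)² = 1682209/81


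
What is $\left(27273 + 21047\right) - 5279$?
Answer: $43041$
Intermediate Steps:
$\left(27273 + 21047\right) - 5279 = 48320 + \left(-12475 + 7196\right) = 48320 - 5279 = 43041$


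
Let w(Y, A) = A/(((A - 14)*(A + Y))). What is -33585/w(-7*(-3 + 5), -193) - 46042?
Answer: 1430197559/193 ≈ 7.4104e+6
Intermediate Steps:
w(Y, A) = A/((-14 + A)*(A + Y)) (w(Y, A) = A/(((-14 + A)*(A + Y))) = A*(1/((-14 + A)*(A + Y))) = A/((-14 + A)*(A + Y)))
-33585/w(-7*(-3 + 5), -193) - 46042 = -33585/((-193/((-193)² - 14*(-193) - (-98)*(-3 + 5) - (-1351)*(-3 + 5)))) - 46042 = -33585/((-193/(37249 + 2702 - (-98)*2 - (-1351)*2))) - 46042 = -33585/((-193/(37249 + 2702 - 14*(-14) - 193*(-14)))) - 46042 = -33585/((-193/(37249 + 2702 + 196 + 2702))) - 46042 = -33585/((-193/42849)) - 46042 = -33585/((-193*1/42849)) - 46042 = -33585/(-193/42849) - 46042 = -33585*(-42849/193) - 46042 = 1439083665/193 - 46042 = 1430197559/193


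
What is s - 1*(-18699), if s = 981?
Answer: 19680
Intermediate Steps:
s - 1*(-18699) = 981 - 1*(-18699) = 981 + 18699 = 19680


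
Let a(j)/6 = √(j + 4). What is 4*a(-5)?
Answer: 24*I ≈ 24.0*I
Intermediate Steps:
a(j) = 6*√(4 + j) (a(j) = 6*√(j + 4) = 6*√(4 + j))
4*a(-5) = 4*(6*√(4 - 5)) = 4*(6*√(-1)) = 4*(6*I) = 24*I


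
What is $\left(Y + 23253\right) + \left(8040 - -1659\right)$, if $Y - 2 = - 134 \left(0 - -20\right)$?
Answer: $30274$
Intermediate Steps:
$Y = -2678$ ($Y = 2 - 134 \left(0 - -20\right) = 2 - 134 \left(0 + 20\right) = 2 - 2680 = -2678$)
$\left(Y + 23253\right) + \left(8040 - -1659\right) = \left(-2678 + 23253\right) + \left(8040 - -1659\right) = 20575 + \left(8040 + 1659\right) = 20575 + 9699 = 30274$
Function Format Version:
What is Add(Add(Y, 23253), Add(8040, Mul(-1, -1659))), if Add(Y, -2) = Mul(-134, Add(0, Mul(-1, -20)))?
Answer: 30274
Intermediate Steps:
Y = -2678 (Y = Add(2, Mul(-134, Add(0, Mul(-1, -20)))) = Add(2, Mul(-134, Add(0, 20))) = Add(2, Mul(-134, 20)) = Add(2, -2680) = -2678)
Add(Add(Y, 23253), Add(8040, Mul(-1, -1659))) = Add(Add(-2678, 23253), Add(8040, Mul(-1, -1659))) = Add(20575, Add(8040, 1659)) = Add(20575, 9699) = 30274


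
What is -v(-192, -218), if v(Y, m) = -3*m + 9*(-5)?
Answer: -609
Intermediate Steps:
v(Y, m) = -45 - 3*m (v(Y, m) = -3*m - 45 = -45 - 3*m)
-v(-192, -218) = -(-45 - 3*(-218)) = -(-45 + 654) = -1*609 = -609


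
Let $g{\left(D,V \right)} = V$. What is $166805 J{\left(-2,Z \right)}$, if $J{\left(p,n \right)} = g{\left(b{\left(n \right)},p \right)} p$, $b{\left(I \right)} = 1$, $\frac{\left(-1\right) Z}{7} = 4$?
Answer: $667220$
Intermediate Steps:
$Z = -28$ ($Z = \left(-7\right) 4 = -28$)
$J{\left(p,n \right)} = p^{2}$ ($J{\left(p,n \right)} = p p = p^{2}$)
$166805 J{\left(-2,Z \right)} = 166805 \left(-2\right)^{2} = 166805 \cdot 4 = 667220$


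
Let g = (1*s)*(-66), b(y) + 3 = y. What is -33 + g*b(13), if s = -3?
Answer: 1947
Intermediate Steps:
b(y) = -3 + y
g = 198 (g = (1*(-3))*(-66) = -3*(-66) = 198)
-33 + g*b(13) = -33 + 198*(-3 + 13) = -33 + 198*10 = -33 + 1980 = 1947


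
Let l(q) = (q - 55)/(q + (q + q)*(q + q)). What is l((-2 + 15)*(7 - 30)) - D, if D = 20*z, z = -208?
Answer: 1486388446/357305 ≈ 4160.0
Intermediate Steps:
D = -4160 (D = 20*(-208) = -4160)
l(q) = (-55 + q)/(q + 4*q**2) (l(q) = (-55 + q)/(q + (2*q)*(2*q)) = (-55 + q)/(q + 4*q**2))
l((-2 + 15)*(7 - 30)) - D = (-55 + (-2 + 15)*(7 - 30))/((((-2 + 15)*(7 - 30)))*(1 + 4*((-2 + 15)*(7 - 30)))) - 1*(-4160) = (-55 + 13*(-23))/(((13*(-23)))*(1 + 4*(13*(-23)))) + 4160 = (-55 - 299)/((-299)*(1 + 4*(-299))) + 4160 = -1/299*(-354)/(1 - 1196) + 4160 = -1/299*(-354)/(-1195) + 4160 = -1/299*(-1/1195)*(-354) + 4160 = -354/357305 + 4160 = 1486388446/357305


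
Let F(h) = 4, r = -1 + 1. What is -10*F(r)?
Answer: -40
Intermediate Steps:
r = 0
-10*F(r) = -10*4 = -40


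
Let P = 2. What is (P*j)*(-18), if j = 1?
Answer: -36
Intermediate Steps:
(P*j)*(-18) = (2*1)*(-18) = 2*(-18) = -36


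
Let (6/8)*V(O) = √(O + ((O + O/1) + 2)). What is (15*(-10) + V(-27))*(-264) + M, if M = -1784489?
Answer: -1744889 - 352*I*√79 ≈ -1.7449e+6 - 3128.6*I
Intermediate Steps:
V(O) = 4*√(2 + 3*O)/3 (V(O) = 4*√(O + ((O + O/1) + 2))/3 = 4*√(O + ((O + O*1) + 2))/3 = 4*√(O + ((O + O) + 2))/3 = 4*√(O + (2*O + 2))/3 = 4*√(O + (2 + 2*O))/3 = 4*√(2 + 3*O)/3)
(15*(-10) + V(-27))*(-264) + M = (15*(-10) + 4*√(2 + 3*(-27))/3)*(-264) - 1784489 = (-150 + 4*√(2 - 81)/3)*(-264) - 1784489 = (-150 + 4*√(-79)/3)*(-264) - 1784489 = (-150 + 4*(I*√79)/3)*(-264) - 1784489 = (-150 + 4*I*√79/3)*(-264) - 1784489 = (39600 - 352*I*√79) - 1784489 = -1744889 - 352*I*√79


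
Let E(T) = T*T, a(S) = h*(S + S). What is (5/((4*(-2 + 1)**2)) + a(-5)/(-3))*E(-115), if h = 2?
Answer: 1256375/12 ≈ 1.0470e+5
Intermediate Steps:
a(S) = 4*S (a(S) = 2*(S + S) = 2*(2*S) = 4*S)
E(T) = T**2
(5/((4*(-2 + 1)**2)) + a(-5)/(-3))*E(-115) = (5/((4*(-2 + 1)**2)) + (4*(-5))/(-3))*(-115)**2 = (5/((4*(-1)**2)) - 20*(-1/3))*13225 = (5/((4*1)) + 20/3)*13225 = (5/4 + 20/3)*13225 = (95/12)*13225 = 1256375/12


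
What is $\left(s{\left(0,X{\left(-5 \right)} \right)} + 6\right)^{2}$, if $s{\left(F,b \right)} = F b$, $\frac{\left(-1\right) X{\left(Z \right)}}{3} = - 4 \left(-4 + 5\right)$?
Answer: $36$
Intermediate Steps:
$X{\left(Z \right)} = 12$ ($X{\left(Z \right)} = - 3 \left(- 4 \left(-4 + 5\right)\right) = - 3 \left(\left(-4\right) 1\right) = \left(-3\right) \left(-4\right) = 12$)
$\left(s{\left(0,X{\left(-5 \right)} \right)} + 6\right)^{2} = \left(0 \cdot 12 + 6\right)^{2} = \left(0 + 6\right)^{2} = 6^{2} = 36$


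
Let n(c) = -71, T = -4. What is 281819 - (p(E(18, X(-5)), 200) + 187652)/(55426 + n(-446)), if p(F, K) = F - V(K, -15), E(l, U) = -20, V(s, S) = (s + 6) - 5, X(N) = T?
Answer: 15599903314/55355 ≈ 2.8182e+5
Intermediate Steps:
X(N) = -4
V(s, S) = 1 + s (V(s, S) = (6 + s) - 5 = 1 + s)
p(F, K) = -1 + F - K (p(F, K) = F - (1 + K) = F + (-1 - K) = -1 + F - K)
281819 - (p(E(18, X(-5)), 200) + 187652)/(55426 + n(-446)) = 281819 - ((-1 - 20 - 1*200) + 187652)/(55426 - 71) = 281819 - ((-1 - 20 - 200) + 187652)/55355 = 281819 - (-221 + 187652)/55355 = 281819 - 187431/55355 = 15599903314/55355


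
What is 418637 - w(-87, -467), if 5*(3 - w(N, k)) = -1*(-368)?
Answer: 2093538/5 ≈ 4.1871e+5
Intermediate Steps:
w(N, k) = -353/5 (w(N, k) = 3 - (-1)*(-368)/5 = 3 - ⅕*368 = 3 - 368/5 = -353/5)
418637 - w(-87, -467) = 418637 - 1*(-353/5) = 418637 + 353/5 = 2093538/5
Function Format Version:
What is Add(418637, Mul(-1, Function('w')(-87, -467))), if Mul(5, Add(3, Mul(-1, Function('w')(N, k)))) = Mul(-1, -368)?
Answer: Rational(2093538, 5) ≈ 4.1871e+5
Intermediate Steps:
Function('w')(N, k) = Rational(-353, 5) (Function('w')(N, k) = Add(3, Mul(Rational(-1, 5), Mul(-1, -368))) = Add(3, Mul(Rational(-1, 5), 368)) = Add(3, Rational(-368, 5)) = Rational(-353, 5))
Add(418637, Mul(-1, Function('w')(-87, -467))) = Add(418637, Mul(-1, Rational(-353, 5))) = Add(418637, Rational(353, 5)) = Rational(2093538, 5)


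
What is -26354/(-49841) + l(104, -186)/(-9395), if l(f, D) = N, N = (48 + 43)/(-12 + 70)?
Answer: 14356022609/27158859310 ≈ 0.52859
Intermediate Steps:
N = 91/58 ≈ 1.5690
l(f, D) = 91/58
-26354/(-49841) + l(104, -186)/(-9395) = -26354/(-49841) + (91/58)/(-9395) = -26354*(-1/49841) + (91/58)*(-1/9395) = 26354/49841 - 91/544910 = 14356022609/27158859310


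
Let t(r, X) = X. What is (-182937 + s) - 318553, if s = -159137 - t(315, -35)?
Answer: -660592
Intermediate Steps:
s = -159102 (s = -159137 - 1*(-35) = -159137 + 35 = -159102)
(-182937 + s) - 318553 = (-182937 - 159102) - 318553 = -342039 - 318553 = -660592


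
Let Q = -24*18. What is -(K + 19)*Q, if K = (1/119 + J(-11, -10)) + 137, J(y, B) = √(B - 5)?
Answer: 8020080/119 + 432*I*√15 ≈ 67396.0 + 1673.1*I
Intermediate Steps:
J(y, B) = √(-5 + B)
K = 16304/119 + I*√15 (K = (1/119 + √(-5 - 10)) + 137 = (1/119 + √(-15)) + 137 = (1/119 + I*√15) + 137 = 16304/119 + I*√15 ≈ 137.01 + 3.873*I)
Q = -432
-(K + 19)*Q = -((16304/119 + I*√15) + 19)*(-432) = -(18565/119 + I*√15)*(-432) = -(-8020080/119 - 432*I*√15) = 8020080/119 + 432*I*√15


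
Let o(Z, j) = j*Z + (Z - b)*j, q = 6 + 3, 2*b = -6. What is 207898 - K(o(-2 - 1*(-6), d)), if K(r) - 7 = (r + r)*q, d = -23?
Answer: 212445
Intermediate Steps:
b = -3 (b = (½)*(-6) = -3)
q = 9
o(Z, j) = Z*j + j*(3 + Z) (o(Z, j) = j*Z + (Z - 1*(-3))*j = Z*j + (Z + 3)*j = Z*j + (3 + Z)*j = Z*j + j*(3 + Z))
K(r) = 7 + 18*r (K(r) = 7 + (r + r)*9 = 7 + (2*r)*9 = 7 + 18*r)
207898 - K(o(-2 - 1*(-6), d)) = 207898 - (7 + 18*(-23*(3 + 2*(-2 - 1*(-6))))) = 207898 - (7 + 18*(-23*(3 + 2*(-2 + 6)))) = 207898 - (7 + 18*(-23*(3 + 2*4))) = 207898 - (7 + 18*(-23*(3 + 8))) = 207898 - (7 + 18*(-23*11)) = 207898 - (7 + 18*(-253)) = 207898 - (7 - 4554) = 207898 - 1*(-4547) = 207898 + 4547 = 212445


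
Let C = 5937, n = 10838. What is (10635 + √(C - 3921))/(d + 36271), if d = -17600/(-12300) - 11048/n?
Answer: 7088620995/24176237819 + 7998444*√14/24176237819 ≈ 0.29444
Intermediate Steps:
d = 274292/666537 (d = -17600/(-12300) - 11048/10838 = -17600*(-1/12300) - 11048*1/10838 = 176/123 - 5524/5419 = 274292/666537 ≈ 0.41152)
(10635 + √(C - 3921))/(d + 36271) = (10635 + √(5937 - 3921))/(274292/666537 + 36271) = (10635 + √2016)/(24176237819/666537) = (10635 + 12*√14)*(666537/24176237819) = 7088620995/24176237819 + 7998444*√14/24176237819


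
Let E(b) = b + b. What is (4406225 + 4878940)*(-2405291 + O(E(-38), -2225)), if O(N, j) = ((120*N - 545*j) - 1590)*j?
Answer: -24853287001227390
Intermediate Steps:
E(b) = 2*b
O(N, j) = j*(-1590 - 545*j + 120*N) (O(N, j) = ((-545*j + 120*N) - 1590)*j = (-1590 - 545*j + 120*N)*j = j*(-1590 - 545*j + 120*N))
(4406225 + 4878940)*(-2405291 + O(E(-38), -2225)) = (4406225 + 4878940)*(-2405291 + 5*(-2225)*(-318 - 109*(-2225) + 24*(2*(-38)))) = 9285165*(-2405291 + 5*(-2225)*(-318 + 242525 + 24*(-76))) = 9285165*(-2405291 + 5*(-2225)*(-318 + 242525 - 1824)) = 9285165*(-2405291 + 5*(-2225)*240383) = 9285165*(-2405291 - 2674260875) = 9285165*(-2676666166) = -24853287001227390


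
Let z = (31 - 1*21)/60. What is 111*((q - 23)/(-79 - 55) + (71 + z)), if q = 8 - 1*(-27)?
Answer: 1057201/134 ≈ 7889.6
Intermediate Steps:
q = 35 (q = 8 + 27 = 35)
z = ⅙ (z = (31 - 21)*(1/60) = 10*(1/60) = ⅙ ≈ 0.16667)
111*((q - 23)/(-79 - 55) + (71 + z)) = 111*((35 - 23)/(-79 - 55) + (71 + ⅙)) = 111*(12/(-134) + 427/6) = 111*(12*(-1/134) + 427/6) = 111*(-6/67 + 427/6) = 111*(28573/402) = 1057201/134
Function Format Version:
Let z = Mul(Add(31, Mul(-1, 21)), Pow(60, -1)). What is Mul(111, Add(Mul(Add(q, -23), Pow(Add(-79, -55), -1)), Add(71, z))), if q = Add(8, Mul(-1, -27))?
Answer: Rational(1057201, 134) ≈ 7889.6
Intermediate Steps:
q = 35 (q = Add(8, 27) = 35)
z = Rational(1, 6) (z = Mul(Add(31, -21), Rational(1, 60)) = Mul(10, Rational(1, 60)) = Rational(1, 6) ≈ 0.16667)
Mul(111, Add(Mul(Add(q, -23), Pow(Add(-79, -55), -1)), Add(71, z))) = Mul(111, Add(Mul(Add(35, -23), Pow(Add(-79, -55), -1)), Add(71, Rational(1, 6)))) = Mul(111, Add(Mul(12, Pow(-134, -1)), Rational(427, 6))) = Mul(111, Add(Mul(12, Rational(-1, 134)), Rational(427, 6))) = Mul(111, Add(Rational(-6, 67), Rational(427, 6))) = Mul(111, Rational(28573, 402)) = Rational(1057201, 134)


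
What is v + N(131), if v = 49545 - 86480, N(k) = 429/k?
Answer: -4838056/131 ≈ -36932.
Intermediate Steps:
v = -36935
v + N(131) = -36935 + 429/131 = -4838056/131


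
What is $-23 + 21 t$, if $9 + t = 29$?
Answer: $397$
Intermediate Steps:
$t = 20$ ($t = -9 + 29 = 20$)
$-23 + 21 t = -23 + 21 \cdot 20 = -23 + 420 = 397$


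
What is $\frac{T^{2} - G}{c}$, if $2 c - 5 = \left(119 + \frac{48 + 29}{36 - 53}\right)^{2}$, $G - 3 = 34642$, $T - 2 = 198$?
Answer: $\frac{343910}{420929} \approx 0.81703$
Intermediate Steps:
$T = 200$ ($T = 2 + 198 = 200$)
$G = 34645$ ($G = 3 + 34642 = 34645$)
$c = \frac{3788361}{578}$ ($c = \frac{5}{2} + \frac{\left(119 + \frac{48 + 29}{36 - 53}\right)^{2}}{2} = \frac{5}{2} + \frac{\left(119 + \frac{77}{-17}\right)^{2}}{2} = \frac{5}{2} + \frac{\left(119 + 77 \left(- \frac{1}{17}\right)\right)^{2}}{2} = \frac{5}{2} + \frac{\left(119 - \frac{77}{17}\right)^{2}}{2} = \frac{5}{2} + \frac{\left(\frac{1946}{17}\right)^{2}}{2} = \frac{5}{2} + \frac{1}{2} \cdot \frac{3786916}{289} = \frac{5}{2} + \frac{1893458}{289} = \frac{3788361}{578} \approx 6554.3$)
$\frac{T^{2} - G}{c} = \frac{200^{2} - 34645}{\frac{3788361}{578}} = \left(40000 - 34645\right) \frac{578}{3788361} = 5355 \cdot \frac{578}{3788361} = \frac{343910}{420929}$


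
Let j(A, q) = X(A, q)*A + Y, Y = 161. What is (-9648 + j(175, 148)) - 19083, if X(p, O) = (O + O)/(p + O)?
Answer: -9176310/323 ≈ -28410.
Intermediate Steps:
X(p, O) = 2*O/(O + p) (X(p, O) = (2*O)/(O + p) = 2*O/(O + p))
j(A, q) = 161 + 2*A*q/(A + q) (j(A, q) = (2*q/(q + A))*A + 161 = (2*q/(A + q))*A + 161 = 2*A*q/(A + q) + 161 = 161 + 2*A*q/(A + q))
(-9648 + j(175, 148)) - 19083 = (-9648 + (161*175 + 161*148 + 2*175*148)/(175 + 148)) - 19083 = (-9648 + (28175 + 23828 + 51800)/323) - 19083 = (-9648 + (1/323)*103803) - 19083 = (-9648 + 103803/323) - 19083 = -3012501/323 - 19083 = -9176310/323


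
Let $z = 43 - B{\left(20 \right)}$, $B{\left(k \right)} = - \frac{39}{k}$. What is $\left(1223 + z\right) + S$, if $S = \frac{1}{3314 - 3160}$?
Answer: $\frac{1952653}{1540} \approx 1268.0$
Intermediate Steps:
$S = \frac{1}{154} \approx 0.0064935$
$z = \frac{899}{20}$ ($z = 43 - - \frac{39}{20} = 43 + \frac{39}{20} = \frac{899}{20} \approx 44.95$)
$\left(1223 + z\right) + S = \left(1223 + \frac{899}{20}\right) + \frac{1}{154} = \frac{25359}{20} + \frac{1}{154} = \frac{1952653}{1540}$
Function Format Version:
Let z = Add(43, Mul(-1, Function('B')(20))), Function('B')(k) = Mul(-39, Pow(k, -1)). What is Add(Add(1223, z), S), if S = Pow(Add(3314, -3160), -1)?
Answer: Rational(1952653, 1540) ≈ 1268.0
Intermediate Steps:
S = Rational(1, 154) (S = Pow(154, -1) = Rational(1, 154) ≈ 0.0064935)
z = Rational(899, 20) (z = Add(43, Mul(-1, Mul(-39, Pow(20, -1)))) = Add(43, Mul(-1, Mul(-39, Rational(1, 20)))) = Add(43, Mul(-1, Rational(-39, 20))) = Add(43, Rational(39, 20)) = Rational(899, 20) ≈ 44.950)
Add(Add(1223, z), S) = Add(Add(1223, Rational(899, 20)), Rational(1, 154)) = Add(Rational(25359, 20), Rational(1, 154)) = Rational(1952653, 1540)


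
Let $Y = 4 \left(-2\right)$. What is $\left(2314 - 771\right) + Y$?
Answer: $1535$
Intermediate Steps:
$Y = -8$
$\left(2314 - 771\right) + Y = \left(2314 - 771\right) - 8 = 1543 - 8 = 1535$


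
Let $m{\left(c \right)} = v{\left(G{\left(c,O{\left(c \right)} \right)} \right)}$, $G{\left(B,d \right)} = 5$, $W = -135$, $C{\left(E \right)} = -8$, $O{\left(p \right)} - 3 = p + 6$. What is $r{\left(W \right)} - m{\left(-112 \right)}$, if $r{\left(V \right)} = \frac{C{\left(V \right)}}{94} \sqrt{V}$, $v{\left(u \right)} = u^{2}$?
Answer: $-25 - \frac{12 i \sqrt{15}}{47} \approx -25.0 - 0.98885 i$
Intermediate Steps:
$O{\left(p \right)} = 9 + p$ ($O{\left(p \right)} = 3 + \left(p + 6\right) = 3 + \left(6 + p\right) = 9 + p$)
$r{\left(V \right)} = - \frac{4 \sqrt{V}}{47}$ ($r{\left(V \right)} = - \frac{8}{94} \sqrt{V} = \left(-8\right) \frac{1}{94} \sqrt{V} = - \frac{4 \sqrt{V}}{47}$)
$m{\left(c \right)} = 25$ ($m{\left(c \right)} = 5^{2} = 25$)
$r{\left(W \right)} - m{\left(-112 \right)} = - \frac{4 \sqrt{-135}}{47} - 25 = - \frac{4 \cdot 3 i \sqrt{15}}{47} - 25 = - \frac{12 i \sqrt{15}}{47} - 25 = -25 - \frac{12 i \sqrt{15}}{47}$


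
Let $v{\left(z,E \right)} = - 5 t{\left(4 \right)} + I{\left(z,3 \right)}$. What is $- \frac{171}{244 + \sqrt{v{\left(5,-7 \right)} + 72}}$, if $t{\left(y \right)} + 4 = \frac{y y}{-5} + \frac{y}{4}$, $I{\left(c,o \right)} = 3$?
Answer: $- \frac{6954}{9905} + \frac{57 \sqrt{106}}{19810} \approx -0.67245$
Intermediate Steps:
$t{\left(y \right)} = -4 - \frac{y^{2}}{5} + \frac{y}{4}$ ($t{\left(y \right)} = -4 + \left(\frac{y y}{-5} + \frac{y}{4}\right) = -4 + \left(y^{2} \left(- \frac{1}{5}\right) + y \frac{1}{4}\right) = -4 - \left(- \frac{y}{4} + \frac{y^{2}}{5}\right) = -4 - \frac{y^{2}}{5} + \frac{y}{4}$)
$v{\left(z,E \right)} = 34$ ($v{\left(z,E \right)} = - 5 \left(-4 - \frac{4^{2}}{5} + \frac{1}{4} \cdot 4\right) + 3 = - 5 \left(-4 - \frac{16}{5} + 1\right) + 3 = \left(-5\right) \left(- \frac{31}{5}\right) + 3 = 31 + 3 = 34$)
$- \frac{171}{244 + \sqrt{v{\left(5,-7 \right)} + 72}} = - \frac{171}{244 + \sqrt{34 + 72}} = - \frac{171}{244 + \sqrt{106}}$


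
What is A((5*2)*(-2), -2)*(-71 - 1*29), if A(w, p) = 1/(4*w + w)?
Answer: 1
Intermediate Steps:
A(w, p) = 1/(5*w)
A((5*2)*(-2), -2)*(-71 - 1*29) = (1/(5*(((5*2)*(-2)))))*(-71 - 1*29) = (1/(5*((10*(-2)))))*(-71 - 29) = ((1/5)/(-20))*(-100) = ((1/5)*(-1/20))*(-100) = -1/100*(-100) = 1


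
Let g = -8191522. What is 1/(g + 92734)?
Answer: -1/8098788 ≈ -1.2348e-7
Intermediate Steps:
1/(g + 92734) = 1/(-8191522 + 92734) = 1/(-8098788) = -1/8098788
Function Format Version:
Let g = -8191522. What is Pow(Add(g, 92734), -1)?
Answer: Rational(-1, 8098788) ≈ -1.2348e-7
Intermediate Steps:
Pow(Add(g, 92734), -1) = Pow(Add(-8191522, 92734), -1) = Pow(-8098788, -1) = Rational(-1, 8098788)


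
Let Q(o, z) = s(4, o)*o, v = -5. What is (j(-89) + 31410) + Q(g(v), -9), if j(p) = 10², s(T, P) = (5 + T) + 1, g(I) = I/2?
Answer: 31485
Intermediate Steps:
g(I) = I/2 (g(I) = I*(½) = I/2)
s(T, P) = 6 + T
Q(o, z) = 10*o (Q(o, z) = (6 + 4)*o = 10*o)
j(p) = 100
(j(-89) + 31410) + Q(g(v), -9) = (100 + 31410) + 10*((½)*(-5)) = 31510 + 10*(-5/2) = 31510 - 25 = 31485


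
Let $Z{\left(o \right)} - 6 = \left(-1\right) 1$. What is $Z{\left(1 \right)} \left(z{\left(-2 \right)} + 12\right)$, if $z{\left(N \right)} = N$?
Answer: $50$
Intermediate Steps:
$Z{\left(o \right)} = 5$ ($Z{\left(o \right)} = 6 - 1 = 5$)
$Z{\left(1 \right)} \left(z{\left(-2 \right)} + 12\right) = 5 \left(-2 + 12\right) = 5 \cdot 10 = 50$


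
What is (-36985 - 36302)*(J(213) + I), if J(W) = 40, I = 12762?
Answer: -938220174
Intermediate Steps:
(-36985 - 36302)*(J(213) + I) = (-36985 - 36302)*(40 + 12762) = -73287*12802 = -938220174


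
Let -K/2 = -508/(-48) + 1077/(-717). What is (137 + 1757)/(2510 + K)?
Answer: 2715996/3573295 ≈ 0.76008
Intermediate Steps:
K = -26045/1434 (K = -2*(-508/(-48) + 1077/(-717)) = -2*(-508*(-1/48) + 1077*(-1/717)) = -2*(127/12 - 359/239) = -2*26045/2868 = -26045/1434 ≈ -18.162)
(137 + 1757)/(2510 + K) = (137 + 1757)/(2510 - 26045/1434) = 1894/(3573295/1434) = 1894*(1434/3573295) = 2715996/3573295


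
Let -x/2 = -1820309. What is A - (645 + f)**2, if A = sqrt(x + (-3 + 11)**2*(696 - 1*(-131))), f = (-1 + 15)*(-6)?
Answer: -314721 + 3*sqrt(410394) ≈ -3.1280e+5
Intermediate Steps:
x = 3640618 (x = -2*(-1820309) = 3640618)
f = -84 (f = 14*(-6) = -84)
A = 3*sqrt(410394) (A = sqrt(3640618 + (-3 + 11)**2*(696 - 1*(-131))) = sqrt(3640618 + 8**2*(696 + 131)) = sqrt(3640618 + 64*827) = sqrt(3640618 + 52928) = sqrt(3693546) = 3*sqrt(410394) ≈ 1921.9)
A - (645 + f)**2 = 3*sqrt(410394) - (645 - 84)**2 = 3*sqrt(410394) - 1*561**2 = 3*sqrt(410394) - 1*314721 = 3*sqrt(410394) - 314721 = -314721 + 3*sqrt(410394)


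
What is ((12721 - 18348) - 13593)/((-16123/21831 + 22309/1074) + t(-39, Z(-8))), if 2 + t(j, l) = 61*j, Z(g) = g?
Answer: 150213871560/18452130179 ≈ 8.1407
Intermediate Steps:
t(j, l) = -2 + 61*j
((12721 - 18348) - 13593)/((-16123/21831 + 22309/1074) + t(-39, Z(-8))) = ((12721 - 18348) - 13593)/((-16123/21831 + 22309/1074) + (-2 + 61*(-39))) = (-5627 - 13593)/((-16123*1/21831 + 22309*(1/1074)) + (-2 - 2379)) = -19220/((-16123/21831 + 22309/1074) - 2381) = -19220/(156570559/7815498 - 2381) = -19220/(-18452130179/7815498) = -19220*(-7815498/18452130179) = 150213871560/18452130179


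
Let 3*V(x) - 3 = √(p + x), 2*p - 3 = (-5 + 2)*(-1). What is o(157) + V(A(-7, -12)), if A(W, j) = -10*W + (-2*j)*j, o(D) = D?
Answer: 158 + I*√215/3 ≈ 158.0 + 4.8876*I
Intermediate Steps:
p = 3 (p = 3/2 + ((-5 + 2)*(-1))/2 = 3/2 + (-3*(-1))/2 = 3/2 + (½)*3 = 3/2 + 3/2 = 3)
A(W, j) = -10*W - 2*j²
V(x) = 1 + √(3 + x)/3
o(157) + V(A(-7, -12)) = 157 + (1 + √(3 + (-10*(-7) - 2*(-12)²))/3) = 157 + (1 + √(3 + (70 - 2*144))/3) = 157 + (1 + √(3 + (70 - 288))/3) = 157 + (1 + √(3 - 218)/3) = 157 + (1 + √(-215)/3) = 157 + (1 + (I*√215)/3) = 157 + (1 + I*√215/3) = 158 + I*√215/3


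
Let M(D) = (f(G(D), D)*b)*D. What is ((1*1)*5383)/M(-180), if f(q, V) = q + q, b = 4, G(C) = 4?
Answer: -5383/5760 ≈ -0.93455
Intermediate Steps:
f(q, V) = 2*q
M(D) = 32*D (M(D) = ((2*4)*4)*D = (8*4)*D = 32*D)
((1*1)*5383)/M(-180) = ((1*1)*5383)/((32*(-180))) = (1*5383)/(-5760) = 5383*(-1/5760) = -5383/5760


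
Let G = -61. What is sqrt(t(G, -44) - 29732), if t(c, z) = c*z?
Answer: 14*I*sqrt(138) ≈ 164.46*I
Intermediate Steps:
sqrt(t(G, -44) - 29732) = sqrt(-61*(-44) - 29732) = sqrt(2684 - 29732) = sqrt(-27048) = 14*I*sqrt(138)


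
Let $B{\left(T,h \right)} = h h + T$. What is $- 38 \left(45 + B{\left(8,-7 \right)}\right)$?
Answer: $-3876$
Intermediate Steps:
$B{\left(T,h \right)} = T + h^{2}$ ($B{\left(T,h \right)} = h^{2} + T = T + h^{2}$)
$- 38 \left(45 + B{\left(8,-7 \right)}\right) = - 38 \left(45 + \left(8 + \left(-7\right)^{2}\right)\right) = - 38 \left(45 + \left(8 + 49\right)\right) = - 38 \left(45 + 57\right) = \left(-38\right) 102 = -3876$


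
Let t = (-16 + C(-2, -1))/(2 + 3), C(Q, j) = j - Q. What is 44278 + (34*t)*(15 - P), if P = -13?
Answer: 41422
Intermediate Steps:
t = -3 (t = (-16 + (-1 - 1*(-2)))/(2 + 3) = (-16 + (-1 + 2))/5 = (-16 + 1)*(⅕) = -15*⅕ = -3)
44278 + (34*t)*(15 - P) = 44278 + (34*(-3))*(15 - 1*(-13)) = 44278 - 102*(15 + 13) = 44278 - 102*28 = 44278 - 2856 = 41422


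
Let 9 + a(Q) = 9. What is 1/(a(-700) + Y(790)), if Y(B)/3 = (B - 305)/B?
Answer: 158/291 ≈ 0.54296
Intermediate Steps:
Y(B) = 3*(-305 + B)/B (Y(B) = 3*((B - 305)/B) = 3*((-305 + B)/B) = 3*(-305 + B)/B)
a(Q) = 0 (a(Q) = -9 + 9 = 0)
1/(a(-700) + Y(790)) = 1/(0 + (3 - 915/790)) = 1/(0 + (3 - 915*1/790)) = 1/(0 + (3 - 183/158)) = 1/(0 + 291/158) = 1/(291/158) = 158/291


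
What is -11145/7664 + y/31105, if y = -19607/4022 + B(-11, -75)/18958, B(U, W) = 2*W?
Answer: -6608939123231821/4544229907205680 ≈ -1.4544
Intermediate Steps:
y = -186156403/38124538 (y = -19607/4022 + (2*(-75))/18958 = -19607*1/4022 - 150*1/18958 = -19607/4022 - 75/9479 = -186156403/38124538 ≈ -4.8829)
-11145/7664 + y/31105 = -11145/7664 - 186156403/38124538/31105 = -11145*1/7664 - 186156403/38124538*1/31105 = -11145/7664 - 186156403/1185863754490 = -6608939123231821/4544229907205680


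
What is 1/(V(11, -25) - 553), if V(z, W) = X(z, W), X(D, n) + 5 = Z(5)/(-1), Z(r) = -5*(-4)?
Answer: -1/578 ≈ -0.0017301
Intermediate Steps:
Z(r) = 20
X(D, n) = -25 (X(D, n) = -5 + 20/(-1) = -5 + 20*(-1) = -5 - 20 = -25)
V(z, W) = -25
1/(V(11, -25) - 553) = 1/(-25 - 553) = 1/(-578) = -1/578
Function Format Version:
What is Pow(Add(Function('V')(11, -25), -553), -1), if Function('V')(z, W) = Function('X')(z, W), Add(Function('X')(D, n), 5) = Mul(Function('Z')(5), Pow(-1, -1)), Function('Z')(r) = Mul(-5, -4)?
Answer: Rational(-1, 578) ≈ -0.0017301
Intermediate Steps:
Function('Z')(r) = 20
Function('X')(D, n) = -25 (Function('X')(D, n) = Add(-5, Mul(20, Pow(-1, -1))) = Add(-5, Mul(20, -1)) = Add(-5, -20) = -25)
Function('V')(z, W) = -25
Pow(Add(Function('V')(11, -25), -553), -1) = Pow(Add(-25, -553), -1) = Pow(-578, -1) = Rational(-1, 578)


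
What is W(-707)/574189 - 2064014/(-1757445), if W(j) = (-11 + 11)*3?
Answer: 2064014/1757445 ≈ 1.1744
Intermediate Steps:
W(j) = 0 (W(j) = 0*3 = 0)
W(-707)/574189 - 2064014/(-1757445) = 0/574189 - 2064014/(-1757445) = 0*(1/574189) - 2064014*(-1/1757445) = 0 + 2064014/1757445 = 2064014/1757445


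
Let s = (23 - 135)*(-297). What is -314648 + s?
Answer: -281384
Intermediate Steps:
s = 33264 (s = -112*(-297) = 33264)
-314648 + s = -314648 + 33264 = -281384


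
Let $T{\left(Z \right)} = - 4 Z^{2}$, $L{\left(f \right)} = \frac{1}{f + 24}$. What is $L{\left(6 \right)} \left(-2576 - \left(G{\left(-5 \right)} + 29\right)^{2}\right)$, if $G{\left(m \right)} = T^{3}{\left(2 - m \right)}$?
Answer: $- \frac{3779565044375}{2} \approx -1.8898 \cdot 10^{12}$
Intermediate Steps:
$L{\left(f \right)} = \frac{1}{24 + f}$
$G{\left(m \right)} = - 64 \left(2 - m\right)^{6}$ ($G{\left(m \right)} = \left(- 4 \left(2 - m\right)^{2}\right)^{3} = - 64 \left(2 - m\right)^{6}$)
$L{\left(6 \right)} \left(-2576 - \left(G{\left(-5 \right)} + 29\right)^{2}\right) = \frac{-2576 - \left(- 64 \left(-2 - 5\right)^{6} + 29\right)^{2}}{24 + 6} = \frac{-2576 - \left(- 64 \left(-7\right)^{6} + 29\right)^{2}}{30} = \frac{-2576 - \left(\left(-64\right) 117649 + 29\right)^{2}}{30} = \frac{-2576 - \left(-7529536 + 29\right)^{2}}{30} = \frac{-2576 - \left(-7529507\right)^{2}}{30} = \frac{-2576 - 56693475663049}{30} = \frac{1}{30} \left(-56693475665625\right) = - \frac{3779565044375}{2}$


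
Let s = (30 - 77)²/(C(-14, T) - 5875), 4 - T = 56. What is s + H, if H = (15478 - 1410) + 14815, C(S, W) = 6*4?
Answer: 168992224/5851 ≈ 28883.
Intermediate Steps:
T = -52 (T = 4 - 1*56 = 4 - 56 = -52)
C(S, W) = 24
s = -2209/5851 (s = (30 - 77)²/(24 - 5875) = (-47)²/(-5851) = 2209*(-1/5851) = -2209/5851 ≈ -0.37754)
H = 28883 (H = 14068 + 14815 = 28883)
s + H = -2209/5851 + 28883 = 168992224/5851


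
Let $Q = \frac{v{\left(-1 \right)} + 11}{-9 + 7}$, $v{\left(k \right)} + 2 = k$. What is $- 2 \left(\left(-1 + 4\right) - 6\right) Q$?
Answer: $-24$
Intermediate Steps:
$v{\left(k \right)} = -2 + k$
$Q = -4$ ($Q = \frac{\left(-2 - 1\right) + 11}{-9 + 7} = \frac{-3 + 11}{-2} = 8 \left(- \frac{1}{2}\right) = -4$)
$- 2 \left(\left(-1 + 4\right) - 6\right) Q = - 2 \left(\left(-1 + 4\right) - 6\right) \left(-4\right) = - 2 \left(3 - 6\right) \left(-4\right) = \left(-2\right) \left(-3\right) \left(-4\right) = 6 \left(-4\right) = -24$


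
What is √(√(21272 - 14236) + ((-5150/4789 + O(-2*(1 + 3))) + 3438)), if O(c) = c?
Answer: √(78640743680 + 45869042*√1759)/4789 ≈ 59.269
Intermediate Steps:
√(√(21272 - 14236) + ((-5150/4789 + O(-2*(1 + 3))) + 3438)) = √(√(21272 - 14236) + ((-5150/4789 - 2*(1 + 3)) + 3438)) = √(√7036 + ((-5150*1/4789 - 2*4) + 3438)) = √(2*√1759 + ((-5150/4789 - 8) + 3438)) = √(2*√1759 + (-43462/4789 + 3438)) = √(2*√1759 + 16421120/4789) = √(16421120/4789 + 2*√1759)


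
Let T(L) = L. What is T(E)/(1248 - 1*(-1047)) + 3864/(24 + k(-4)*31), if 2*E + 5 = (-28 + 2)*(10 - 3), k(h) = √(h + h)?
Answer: 3118477/278910 - 29946*I*√2/1033 ≈ 11.181 - 40.997*I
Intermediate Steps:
k(h) = √2*√h (k(h) = √(2*h) = √2*√h)
E = -187/2 (E = -5/2 + ((-28 + 2)*(10 - 3))/2 = -5/2 + (-26*7)/2 = -5/2 + (½)*(-182) = -5/2 - 91 = -187/2 ≈ -93.500)
T(E)/(1248 - 1*(-1047)) + 3864/(24 + k(-4)*31) = -187/(2*(1248 - 1*(-1047))) + 3864/(24 + (√2*√(-4))*31) = -187/(2*(1248 + 1047)) + 3864/(24 + (√2*(2*I))*31) = -187/2/2295 + 3864/(24 + (2*I*√2)*31) = -187/2*1/2295 + 3864/(24 + 62*I*√2) = -11/270 + 3864/(24 + 62*I*√2)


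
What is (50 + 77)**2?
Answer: 16129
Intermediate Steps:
(50 + 77)**2 = 127**2 = 16129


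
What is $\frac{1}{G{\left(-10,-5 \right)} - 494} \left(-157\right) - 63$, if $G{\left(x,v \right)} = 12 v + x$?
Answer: $- \frac{35375}{564} \approx -62.722$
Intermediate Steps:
$G{\left(x,v \right)} = x + 12 v$
$\frac{1}{G{\left(-10,-5 \right)} - 494} \left(-157\right) - 63 = \frac{1}{\left(-10 + 12 \left(-5\right)\right) - 494} \left(-157\right) - 63 = \frac{1}{\left(-10 - 60\right) - 494} \left(-157\right) + \left(-157 + 94\right) = \frac{1}{-70 - 494} \left(-157\right) - 63 = \frac{1}{-564} \left(-157\right) - 63 = \left(- \frac{1}{564}\right) \left(-157\right) - 63 = \frac{157}{564} - 63 = - \frac{35375}{564}$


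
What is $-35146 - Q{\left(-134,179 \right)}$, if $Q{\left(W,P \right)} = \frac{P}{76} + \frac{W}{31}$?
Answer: $- \frac{82799341}{2356} \approx -35144.0$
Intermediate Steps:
$Q{\left(W,P \right)} = \frac{W}{31} + \frac{P}{76}$ ($Q{\left(W,P \right)} = P \frac{1}{76} + W \frac{1}{31} = \frac{P}{76} + \frac{W}{31} = \frac{W}{31} + \frac{P}{76}$)
$-35146 - Q{\left(-134,179 \right)} = -35146 - \left(\frac{1}{31} \left(-134\right) + \frac{1}{76} \cdot 179\right) = -35146 - \left(- \frac{134}{31} + \frac{179}{76}\right) = -35146 - - \frac{4635}{2356} = -35146 + \frac{4635}{2356} = - \frac{82799341}{2356}$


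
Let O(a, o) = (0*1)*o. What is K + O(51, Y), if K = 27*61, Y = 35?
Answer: 1647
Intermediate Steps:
K = 1647
O(a, o) = 0 (O(a, o) = 0*o = 0)
K + O(51, Y) = 1647 + 0 = 1647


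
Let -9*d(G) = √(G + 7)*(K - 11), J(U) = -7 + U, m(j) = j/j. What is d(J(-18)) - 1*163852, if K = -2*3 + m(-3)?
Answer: -163852 + 16*I*√2/3 ≈ -1.6385e+5 + 7.5425*I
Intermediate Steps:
m(j) = 1
K = -5 (K = -2*3 + 1 = -6 + 1 = -5)
d(G) = 16*√(7 + G)/9 (d(G) = -√(G + 7)*(-5 - 11)/9 = -√(7 + G)*(-16)/9 = -(-16)*√(7 + G)/9 = 16*√(7 + G)/9)
d(J(-18)) - 1*163852 = 16*√(7 + (-7 - 18))/9 - 1*163852 = 16*√(7 - 25)/9 - 163852 = 16*√(-18)/9 - 163852 = 16*(3*I*√2)/9 - 163852 = 16*I*√2/3 - 163852 = -163852 + 16*I*√2/3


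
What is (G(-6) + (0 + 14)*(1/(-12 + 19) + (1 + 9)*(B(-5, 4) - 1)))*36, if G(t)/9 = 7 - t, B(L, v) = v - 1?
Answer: 14364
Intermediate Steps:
B(L, v) = -1 + v
G(t) = 63 - 9*t (G(t) = 9*(7 - t) = 63 - 9*t)
(G(-6) + (0 + 14)*(1/(-12 + 19) + (1 + 9)*(B(-5, 4) - 1)))*36 = ((63 - 9*(-6)) + (0 + 14)*(1/(-12 + 19) + (1 + 9)*((-1 + 4) - 1)))*36 = ((63 + 54) + 14*(1/7 + 10*(3 - 1)))*36 = (117 + 14*(⅐ + 10*2))*36 = (117 + 14*(⅐ + 20))*36 = (117 + 14*(141/7))*36 = (117 + 282)*36 = 399*36 = 14364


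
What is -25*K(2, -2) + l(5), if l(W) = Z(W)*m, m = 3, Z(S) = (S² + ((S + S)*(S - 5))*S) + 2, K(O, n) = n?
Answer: 131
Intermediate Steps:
Z(S) = 2 + S² + 2*S²*(-5 + S) (Z(S) = (S² + ((2*S)*(-5 + S))*S) + 2 = (S² + (2*S*(-5 + S))*S) + 2 = (S² + 2*S²*(-5 + S)) + 2 = 2 + S² + 2*S²*(-5 + S))
l(W) = 6 - 27*W² + 6*W³ (l(W) = (2 - 9*W² + 2*W³)*3 = 6 - 27*W² + 6*W³)
-25*K(2, -2) + l(5) = -25*(-2) + (6 - 27*5² + 6*5³) = 50 + (6 - 27*25 + 6*125) = 50 + (6 - 675 + 750) = 50 + 81 = 131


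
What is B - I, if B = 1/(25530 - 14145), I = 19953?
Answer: -227164904/11385 ≈ -19953.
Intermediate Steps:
B = 1/11385 ≈ 8.7835e-5
B - I = 1/11385 - 1*19953 = 1/11385 - 19953 = -227164904/11385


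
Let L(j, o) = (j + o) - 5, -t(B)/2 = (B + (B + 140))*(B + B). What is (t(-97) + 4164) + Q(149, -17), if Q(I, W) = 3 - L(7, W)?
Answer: -16770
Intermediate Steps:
t(B) = -4*B*(140 + 2*B) (t(B) = -2*(B + (B + 140))*(B + B) = -2*(B + (140 + B))*2*B = -2*(140 + 2*B)*2*B = -4*B*(140 + 2*B))
L(j, o) = -5 + j + o
Q(I, W) = 1 - W (Q(I, W) = 3 - (-5 + 7 + W) = 3 - (2 + W) = 3 + (-2 - W) = 1 - W)
(t(-97) + 4164) + Q(149, -17) = (-8*(-97)*(70 - 97) + 4164) + (1 - 1*(-17)) = (-8*(-97)*(-27) + 4164) + (1 + 17) = (-20952 + 4164) + 18 = -16788 + 18 = -16770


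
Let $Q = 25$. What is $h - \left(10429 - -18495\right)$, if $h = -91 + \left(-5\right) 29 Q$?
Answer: $-32640$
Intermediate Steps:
$h = -3716$ ($h = -91 + \left(-5\right) 29 \cdot 25 = -91 - 3625 = -3716$)
$h - \left(10429 - -18495\right) = -3716 - \left(10429 - -18495\right) = -3716 - \left(10429 + 18495\right) = -3716 - 28924 = -32640$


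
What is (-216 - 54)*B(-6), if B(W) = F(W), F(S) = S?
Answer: 1620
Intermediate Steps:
B(W) = W
(-216 - 54)*B(-6) = (-216 - 54)*(-6) = -270*(-6) = 1620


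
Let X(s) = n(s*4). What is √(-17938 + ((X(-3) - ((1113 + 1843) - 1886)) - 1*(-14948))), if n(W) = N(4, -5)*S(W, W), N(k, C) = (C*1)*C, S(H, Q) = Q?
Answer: 2*I*√1090 ≈ 66.03*I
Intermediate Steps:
N(k, C) = C² (N(k, C) = C*C = C²)
n(W) = 25*W (n(W) = (-5)²*W = 25*W)
X(s) = 100*s (X(s) = 25*(s*4) = 25*(4*s) = 100*s)
√(-17938 + ((X(-3) - ((1113 + 1843) - 1886)) - 1*(-14948))) = √(-17938 + ((100*(-3) - ((1113 + 1843) - 1886)) - 1*(-14948))) = √(-17938 + ((-300 - (2956 - 1886)) + 14948)) = √(-17938 + ((-300 - 1*1070) + 14948)) = √(-17938 + ((-300 - 1070) + 14948)) = √(-17938 + (-1370 + 14948)) = √(-17938 + 13578) = √(-4360) = 2*I*√1090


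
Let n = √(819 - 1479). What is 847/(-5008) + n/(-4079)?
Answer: -847/5008 - 2*I*√165/4079 ≈ -0.16913 - 0.0062982*I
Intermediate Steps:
n = 2*I*√165 (n = √(-660) = 2*I*√165 ≈ 25.69*I)
847/(-5008) + n/(-4079) = 847/(-5008) + (2*I*√165)/(-4079) = 847*(-1/5008) + (2*I*√165)*(-1/4079) = -847/5008 - 2*I*√165/4079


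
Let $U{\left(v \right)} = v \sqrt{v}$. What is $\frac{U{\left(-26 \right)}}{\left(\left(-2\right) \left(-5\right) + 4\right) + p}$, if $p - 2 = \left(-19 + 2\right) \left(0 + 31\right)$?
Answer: $\frac{26 i \sqrt{26}}{511} \approx 0.25944 i$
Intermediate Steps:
$p = -525$ ($p = 2 + \left(-19 + 2\right) \left(0 + 31\right) = 2 - 527 = -525$)
$U{\left(v \right)} = v^{\frac{3}{2}}$
$\frac{U{\left(-26 \right)}}{\left(\left(-2\right) \left(-5\right) + 4\right) + p} = \frac{\left(-26\right)^{\frac{3}{2}}}{\left(\left(-2\right) \left(-5\right) + 4\right) - 525} = \frac{\left(-26\right) i \sqrt{26}}{\left(10 + 4\right) - 525} = \frac{\left(-26\right) i \sqrt{26}}{14 - 525} = \frac{\left(-26\right) i \sqrt{26}}{-511} = - 26 i \sqrt{26} \left(- \frac{1}{511}\right) = \frac{26 i \sqrt{26}}{511}$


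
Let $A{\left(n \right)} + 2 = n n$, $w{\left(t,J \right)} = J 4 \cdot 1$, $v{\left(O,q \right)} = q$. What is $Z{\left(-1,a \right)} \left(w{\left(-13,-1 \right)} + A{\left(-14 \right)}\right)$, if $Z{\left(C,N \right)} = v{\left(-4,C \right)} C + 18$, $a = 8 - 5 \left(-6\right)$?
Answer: $3610$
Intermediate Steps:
$a = 38$ ($a = 8 - -30 = 8 + 30 = 38$)
$w{\left(t,J \right)} = 4 J$ ($w{\left(t,J \right)} = 4 J 1 = 4 J$)
$Z{\left(C,N \right)} = 18 + C^{2}$ ($Z{\left(C,N \right)} = C C + 18 = C^{2} + 18 = 18 + C^{2}$)
$A{\left(n \right)} = -2 + n^{2}$ ($A{\left(n \right)} = -2 + n n = -2 + n^{2}$)
$Z{\left(-1,a \right)} \left(w{\left(-13,-1 \right)} + A{\left(-14 \right)}\right) = \left(18 + \left(-1\right)^{2}\right) \left(4 \left(-1\right) - \left(2 - \left(-14\right)^{2}\right)\right) = \left(18 + 1\right) \left(-4 + \left(-2 + 196\right)\right) = 19 \left(-4 + 194\right) = 19 \cdot 190 = 3610$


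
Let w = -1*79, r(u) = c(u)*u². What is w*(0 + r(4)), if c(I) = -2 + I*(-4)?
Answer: 22752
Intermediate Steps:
c(I) = -2 - 4*I
r(u) = u²*(-2 - 4*u) (r(u) = (-2 - 4*u)*u² = u²*(-2 - 4*u))
w = -79
w*(0 + r(4)) = -79*(0 + 4²*(-2 - 4*4)) = -79*(0 + 16*(-2 - 16)) = -79*(0 + 16*(-18)) = -79*(0 - 288) = -79*(-288) = 22752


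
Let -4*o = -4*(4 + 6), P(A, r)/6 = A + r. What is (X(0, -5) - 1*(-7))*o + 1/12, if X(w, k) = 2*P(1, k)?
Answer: -4919/12 ≈ -409.92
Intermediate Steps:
P(A, r) = 6*A + 6*r (P(A, r) = 6*(A + r) = 6*A + 6*r)
X(w, k) = 12 + 12*k (X(w, k) = 2*(6*1 + 6*k) = 2*(6 + 6*k) = 12 + 12*k)
o = 10 (o = -(-1)*(4 + 6) = -(-1)*10 = -1/4*(-40) = 10)
(X(0, -5) - 1*(-7))*o + 1/12 = ((12 + 12*(-5)) - 1*(-7))*10 + 1/12 = ((12 - 60) + 7)*10 + 1/12 = (-48 + 7)*10 + 1/12 = -41*10 + 1/12 = -410 + 1/12 = -4919/12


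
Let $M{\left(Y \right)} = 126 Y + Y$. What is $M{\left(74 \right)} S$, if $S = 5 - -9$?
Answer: $131572$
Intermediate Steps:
$M{\left(Y \right)} = 127 Y$
$S = 14$ ($S = 5 + 9 = 14$)
$M{\left(74 \right)} S = 127 \cdot 74 \cdot 14 = 9398 \cdot 14 = 131572$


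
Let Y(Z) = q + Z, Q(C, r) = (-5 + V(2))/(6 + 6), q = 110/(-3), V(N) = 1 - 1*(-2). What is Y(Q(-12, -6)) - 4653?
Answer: -28139/6 ≈ -4689.8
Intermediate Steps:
V(N) = 3 (V(N) = 1 + 2 = 3)
q = -110/3 (q = 110*(-1/3) = -110/3 ≈ -36.667)
Q(C, r) = -1/6 (Q(C, r) = (-5 + 3)/(6 + 6) = -2/12 = -2*1/12 = -1/6)
Y(Z) = -110/3 + Z
Y(Q(-12, -6)) - 4653 = (-110/3 - 1/6) - 4653 = -221/6 - 4653 = -28139/6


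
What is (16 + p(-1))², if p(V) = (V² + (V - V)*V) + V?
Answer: 256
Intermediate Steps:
p(V) = V + V² (p(V) = (V² + 0*V) + V = (V² + 0) + V = V² + V = V + V²)
(16 + p(-1))² = (16 - (1 - 1))² = (16 - 1*0)² = (16 + 0)² = 16² = 256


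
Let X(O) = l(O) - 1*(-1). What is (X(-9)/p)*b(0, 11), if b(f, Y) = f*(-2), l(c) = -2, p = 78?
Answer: 0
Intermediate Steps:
X(O) = -1 (X(O) = -2 - 1*(-1) = -2 + 1 = -1)
b(f, Y) = -2*f
(X(-9)/p)*b(0, 11) = (-1/78)*(-2*0) = ((1/78)*(-1))*0 = -1/78*0 = 0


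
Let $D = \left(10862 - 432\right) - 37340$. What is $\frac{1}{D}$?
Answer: $- \frac{1}{26910} \approx -3.7161 \cdot 10^{-5}$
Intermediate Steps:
$D = -26910$ ($D = 10430 - 37340 = -26910$)
$\frac{1}{D} = \frac{1}{-26910} = - \frac{1}{26910}$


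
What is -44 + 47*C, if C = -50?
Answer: -2394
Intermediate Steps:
-44 + 47*C = -44 + 47*(-50) = -44 - 2350 = -2394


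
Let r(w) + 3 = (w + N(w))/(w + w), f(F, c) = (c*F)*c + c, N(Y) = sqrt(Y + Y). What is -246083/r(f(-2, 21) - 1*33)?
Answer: 549995505/5588 - 246083*I*sqrt(447)/5588 ≈ 98424.0 - 931.06*I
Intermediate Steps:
N(Y) = sqrt(2)*sqrt(Y) (N(Y) = sqrt(2*Y) = sqrt(2)*sqrt(Y))
f(F, c) = c + F*c**2 (f(F, c) = (F*c)*c + c = F*c**2 + c = c + F*c**2)
r(w) = -3 + (w + sqrt(2)*sqrt(w))/(2*w) (r(w) = -3 + (w + sqrt(2)*sqrt(w))/(w + w) = -3 + (w + sqrt(2)*sqrt(w))/((2*w)) = -3 + (w + sqrt(2)*sqrt(w))*(1/(2*w)) = -3 + (w + sqrt(2)*sqrt(w))/(2*w))
-246083/r(f(-2, 21) - 1*33) = -246083/(-5/2 + sqrt(2)/(2*sqrt(21*(1 - 2*21) - 1*33))) = -246083/(-5/2 + sqrt(2)/(2*sqrt(21*(1 - 42) - 33))) = -246083/(-5/2 + sqrt(2)/(2*sqrt(21*(-41) - 33))) = -246083/(-5/2 + sqrt(2)/(2*sqrt(-861 - 33))) = -246083/(-5/2 + sqrt(2)/(2*sqrt(-894))) = -246083/(-5/2 + sqrt(2)*(-I*sqrt(894)/894)/2) = -246083/(-5/2 - I*sqrt(447)/894)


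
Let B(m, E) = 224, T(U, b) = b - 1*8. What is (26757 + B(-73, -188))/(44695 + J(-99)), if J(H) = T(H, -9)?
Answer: 26981/44678 ≈ 0.60390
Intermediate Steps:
T(U, b) = -8 + b (T(U, b) = b - 8 = -8 + b)
J(H) = -17 (J(H) = -8 - 9 = -17)
(26757 + B(-73, -188))/(44695 + J(-99)) = (26757 + 224)/(44695 - 17) = 26981/44678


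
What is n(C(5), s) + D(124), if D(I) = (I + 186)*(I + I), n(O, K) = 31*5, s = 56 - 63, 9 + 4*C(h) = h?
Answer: 77035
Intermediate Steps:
C(h) = -9/4 + h/4
s = -7
n(O, K) = 155
D(I) = 2*I*(186 + I) (D(I) = (186 + I)*(2*I) = 2*I*(186 + I))
n(C(5), s) + D(124) = 155 + 2*124*(186 + 124) = 155 + 2*124*310 = 155 + 76880 = 77035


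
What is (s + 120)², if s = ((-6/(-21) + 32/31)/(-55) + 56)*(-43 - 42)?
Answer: 1012917447844/47089 ≈ 2.1511e+7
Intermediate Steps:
s = -1032478/217 (s = ((-6*(-1/21) + 32*(1/31))*(-1/55) + 56)*(-85) = ((2/7 + 32/31)*(-1/55) + 56)*(-85) = ((286/217)*(-1/55) + 56)*(-85) = (-26/1085 + 56)*(-85) = (60734/1085)*(-85) = -1032478/217 ≈ -4758.0)
(s + 120)² = (-1032478/217 + 120)² = (-1006438/217)² = 1012917447844/47089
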